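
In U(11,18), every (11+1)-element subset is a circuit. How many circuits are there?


In U(11,18), circuits are the (12)-element subsets.
Any set of 12 elements is dependent, and removing any one element gives
an independent set of size 11, so it is a minimal dependent set.
Number of circuits = C(18,12) = 18! / (12! * 6!) = 18564.

18564


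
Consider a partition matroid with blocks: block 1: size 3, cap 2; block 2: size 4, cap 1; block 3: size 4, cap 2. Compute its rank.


Rank of a partition matroid = sum of min(|Si|, ci) for each block.
= min(3,2) + min(4,1) + min(4,2)
= 2 + 1 + 2
= 5.

5


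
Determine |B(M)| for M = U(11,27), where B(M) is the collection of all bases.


Bases of U(11,27) are all 11-element subsets of the 27-element ground set.
Number of bases = C(27,11).
(27 choose 11) = 13037895.

13037895


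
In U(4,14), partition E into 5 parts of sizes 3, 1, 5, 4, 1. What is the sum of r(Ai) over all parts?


r(Ai) = min(|Ai|, 4) for each part.
Sum = min(3,4) + min(1,4) + min(5,4) + min(4,4) + min(1,4)
    = 3 + 1 + 4 + 4 + 1
    = 13.

13


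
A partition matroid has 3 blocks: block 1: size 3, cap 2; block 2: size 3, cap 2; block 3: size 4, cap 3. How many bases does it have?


A basis picks exactly ci elements from block i.
Number of bases = product of C(|Si|, ci).
= C(3,2) * C(3,2) * C(4,3)
= 3 * 3 * 4
= 36.

36


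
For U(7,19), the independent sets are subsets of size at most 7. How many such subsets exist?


Independent sets of U(7,19) are all subsets of size <= 7.
Count = C(19,0) + C(19,1) + C(19,2) + C(19,3) + C(19,4) + C(19,5) + C(19,6) + C(19,7)
     = 1 + 19 + 171 + 969 + 3876 + 11628 + 27132 + 50388
     = 94184.

94184


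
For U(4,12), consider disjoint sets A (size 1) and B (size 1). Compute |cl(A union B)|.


|A union B| = 1 + 1 = 2 (disjoint).
In U(4,12), cl(S) = S if |S| < 4, else cl(S) = E.
Since 2 < 4, cl(A union B) = A union B.
|cl(A union B)| = 2.

2


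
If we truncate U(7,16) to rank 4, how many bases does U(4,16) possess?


Truncating U(7,16) to rank 4 gives U(4,16).
Bases of U(4,16) are all 4-element subsets of 16 elements.
Number of bases = C(16,4) = (16 * 15 * 14 * 13) / (1 * 2 * 3 * 4) = 1820.

1820


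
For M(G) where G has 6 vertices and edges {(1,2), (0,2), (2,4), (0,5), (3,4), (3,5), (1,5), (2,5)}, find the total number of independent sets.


An independent set in a graphic matroid is an acyclic edge subset.
G has 6 vertices and 8 edges.
Enumerate all 2^8 = 256 subsets, checking for acyclicity.
Total independent sets = 177.

177


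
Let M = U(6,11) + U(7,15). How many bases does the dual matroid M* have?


(M1+M2)* = M1* + M2*.
M1* = U(5,11), bases: C(11,5) = 462.
M2* = U(8,15), bases: C(15,8) = 6435.
|B(M*)| = 462 * 6435 = 2972970.

2972970


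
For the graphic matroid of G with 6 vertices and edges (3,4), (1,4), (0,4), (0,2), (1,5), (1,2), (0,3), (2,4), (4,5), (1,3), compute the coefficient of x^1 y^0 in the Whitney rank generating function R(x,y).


R(x,y) = sum over A in 2^E of x^(r(E)-r(A)) * y^(|A|-r(A)).
G has 6 vertices, 10 edges. r(E) = 5.
Enumerate all 2^10 = 1024 subsets.
Count subsets with r(E)-r(A)=1 and |A|-r(A)=0: 168.

168


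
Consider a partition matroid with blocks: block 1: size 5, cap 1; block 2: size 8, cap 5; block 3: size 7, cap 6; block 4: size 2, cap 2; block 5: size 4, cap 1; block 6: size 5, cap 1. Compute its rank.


Rank of a partition matroid = sum of min(|Si|, ci) for each block.
= min(5,1) + min(8,5) + min(7,6) + min(2,2) + min(4,1) + min(5,1)
= 1 + 5 + 6 + 2 + 1 + 1
= 16.

16


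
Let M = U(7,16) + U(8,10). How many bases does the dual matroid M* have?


(M1+M2)* = M1* + M2*.
M1* = U(9,16), bases: C(16,9) = 11440.
M2* = U(2,10), bases: C(10,2) = 45.
|B(M*)| = 11440 * 45 = 514800.

514800


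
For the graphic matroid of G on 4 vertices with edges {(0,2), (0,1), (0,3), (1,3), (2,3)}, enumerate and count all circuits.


A circuit in a graphic matroid = edge set of a simple cycle.
G has 4 vertices and 5 edges.
Enumerating all minimal edge subsets forming cycles...
Total circuits found: 3.

3


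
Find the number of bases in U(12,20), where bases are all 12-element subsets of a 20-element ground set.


Bases of U(12,20) are all 12-element subsets of the 20-element ground set.
Number of bases = C(20,12).
(20 choose 12) = 125970.

125970


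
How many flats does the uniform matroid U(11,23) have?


Flats of U(11,23): every subset of size < 11 is a flat, plus E itself.
Count = (23 choose 0) + (23 choose 1) + (23 choose 2) + (23 choose 3) + (23 choose 4) + (23 choose 5) + (23 choose 6) + (23 choose 7) + (23 choose 8) + (23 choose 9) + (23 choose 10) + 1
     = 1 + 23 + 253 + 1771 + 8855 + 33649 + 100947 + 245157 + 490314 + 817190 + 1144066 + 1
     = 2842227.

2842227


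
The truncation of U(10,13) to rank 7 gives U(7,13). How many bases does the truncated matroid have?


Truncating U(10,13) to rank 7 gives U(7,13).
Bases of U(7,13) are all 7-element subsets of 13 elements.
Number of bases = (13 choose 7) = 1716.

1716


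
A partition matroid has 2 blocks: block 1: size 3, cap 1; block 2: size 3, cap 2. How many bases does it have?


A basis picks exactly ci elements from block i.
Number of bases = product of C(|Si|, ci).
= C(3,1) * C(3,2)
= 3 * 3
= 9.

9


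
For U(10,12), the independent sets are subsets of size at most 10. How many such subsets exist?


Independent sets of U(10,12) are all subsets of size <= 10.
Count = (12 choose 0) + (12 choose 1) + (12 choose 2) + (12 choose 3) + (12 choose 4) + (12 choose 5) + (12 choose 6) + (12 choose 7) + (12 choose 8) + (12 choose 9) + (12 choose 10)
     = 1 + 12 + 66 + 220 + 495 + 792 + 924 + 792 + 495 + 220 + 66
     = 4083.

4083


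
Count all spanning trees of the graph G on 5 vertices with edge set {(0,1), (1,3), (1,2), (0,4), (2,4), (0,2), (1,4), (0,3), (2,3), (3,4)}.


By Kirchhoff's matrix tree theorem, the number of spanning trees equals
the determinant of any cofactor of the Laplacian matrix L.
G has 5 vertices and 10 edges.
Computing the (4 x 4) cofactor determinant gives 125.

125


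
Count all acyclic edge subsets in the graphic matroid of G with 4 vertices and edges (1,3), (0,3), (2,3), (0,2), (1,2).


An independent set in a graphic matroid is an acyclic edge subset.
G has 4 vertices and 5 edges.
Enumerate all 2^5 = 32 subsets, checking for acyclicity.
Total independent sets = 24.

24


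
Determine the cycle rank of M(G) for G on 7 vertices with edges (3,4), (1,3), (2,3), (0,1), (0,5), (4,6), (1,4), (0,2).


Cycle rank (nullity) = |E| - r(M) = |E| - (|V| - c).
|E| = 8, |V| = 7, c = 1.
Nullity = 8 - (7 - 1) = 8 - 6 = 2.

2


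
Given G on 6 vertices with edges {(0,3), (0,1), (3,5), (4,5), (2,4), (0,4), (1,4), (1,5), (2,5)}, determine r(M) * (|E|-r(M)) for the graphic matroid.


r(M) = |V| - c = 6 - 1 = 5.
nullity = |E| - r(M) = 9 - 5 = 4.
Product = 5 * 4 = 20.

20


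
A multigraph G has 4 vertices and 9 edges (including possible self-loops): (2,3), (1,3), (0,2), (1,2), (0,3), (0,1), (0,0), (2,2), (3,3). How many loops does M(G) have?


In a graphic matroid, a loop is a self-loop edge (u,u) with rank 0.
Examining all 9 edges for self-loops...
Self-loops found: (0,0), (2,2), (3,3)
Number of loops = 3.

3


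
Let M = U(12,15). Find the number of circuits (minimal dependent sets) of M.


In U(12,15), circuits are the (13)-element subsets.
Any set of 13 elements is dependent, and removing any one element gives
an independent set of size 12, so it is a minimal dependent set.
Number of circuits = C(15,13) = 15! / (13! * 2!) = 105.

105


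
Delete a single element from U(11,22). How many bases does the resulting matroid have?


Deleting e from U(11,22) gives U(11,21) since n > r.
Bases of U(11,21) = C(21,11) = 21! / (11! * 10!) = 352716.

352716


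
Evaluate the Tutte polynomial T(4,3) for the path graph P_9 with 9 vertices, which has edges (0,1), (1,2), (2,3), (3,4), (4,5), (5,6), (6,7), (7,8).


A path on 9 vertices is a tree with 8 edges.
T(x,y) = x^(8) for any tree.
T(4,3) = 4^8 = 65536.

65536


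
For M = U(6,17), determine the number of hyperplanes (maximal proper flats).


Hyperplanes of U(6,17) are flats of rank 5.
In a uniform matroid, these are exactly the (5)-element subsets.
Count = C(17,5) = 6188.

6188


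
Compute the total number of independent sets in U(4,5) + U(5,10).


For a direct sum, |I(M1+M2)| = |I(M1)| * |I(M2)|.
|I(U(4,5))| = sum C(5,k) for k=0..4 = 31.
|I(U(5,10))| = sum C(10,k) for k=0..5 = 638.
Total = 31 * 638 = 19778.

19778


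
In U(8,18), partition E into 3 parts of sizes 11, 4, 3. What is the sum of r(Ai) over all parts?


r(Ai) = min(|Ai|, 8) for each part.
Sum = min(11,8) + min(4,8) + min(3,8)
    = 8 + 4 + 3
    = 15.

15


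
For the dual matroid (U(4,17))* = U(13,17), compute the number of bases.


The dual of U(r,n) is U(n-r, n) = U(13,17).
Bases of U(13,17) are all (13)-element subsets.
|B(M*)| = C(17,13) = 2380.

2380


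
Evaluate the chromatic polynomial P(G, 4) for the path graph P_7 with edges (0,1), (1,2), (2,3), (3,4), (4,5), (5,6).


P(P_7, k) = k * (k-1)^(6).
P(4) = 4 * 3^6 = 4 * 729 = 2916.

2916


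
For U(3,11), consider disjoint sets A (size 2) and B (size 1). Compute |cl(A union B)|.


|A union B| = 2 + 1 = 3 (disjoint).
In U(3,11), cl(S) = S if |S| < 3, else cl(S) = E.
Since 3 >= 3, cl(A union B) = E.
|cl(A union B)| = 11.

11


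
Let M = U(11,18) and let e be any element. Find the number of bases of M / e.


Contracting e from U(11,18) gives U(10,17).
Bases of U(10,17) = C(17,10) = 17! / (10! * 7!) = 19448.

19448


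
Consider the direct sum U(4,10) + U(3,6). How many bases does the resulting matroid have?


Bases of a direct sum M1 + M2: |B| = |B(M1)| * |B(M2)|.
|B(U(4,10))| = C(10,4) = 210.
|B(U(3,6))| = C(6,3) = 20.
Total bases = 210 * 20 = 4200.

4200


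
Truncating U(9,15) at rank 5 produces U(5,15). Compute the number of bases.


Truncating U(9,15) to rank 5 gives U(5,15).
Bases of U(5,15) are all 5-element subsets of 15 elements.
Number of bases = (15 choose 5) = 3003.

3003


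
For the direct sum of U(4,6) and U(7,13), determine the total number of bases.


Bases of a direct sum M1 + M2: |B| = |B(M1)| * |B(M2)|.
|B(U(4,6))| = C(6,4) = 15.
|B(U(7,13))| = C(13,7) = 1716.
Total bases = 15 * 1716 = 25740.

25740


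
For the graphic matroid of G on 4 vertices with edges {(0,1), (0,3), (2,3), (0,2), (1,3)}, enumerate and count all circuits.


A circuit in a graphic matroid = edge set of a simple cycle.
G has 4 vertices and 5 edges.
Enumerating all minimal edge subsets forming cycles...
Total circuits found: 3.

3


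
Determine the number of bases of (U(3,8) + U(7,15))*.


(M1+M2)* = M1* + M2*.
M1* = U(5,8), bases: C(8,5) = 56.
M2* = U(8,15), bases: C(15,8) = 6435.
|B(M*)| = 56 * 6435 = 360360.

360360


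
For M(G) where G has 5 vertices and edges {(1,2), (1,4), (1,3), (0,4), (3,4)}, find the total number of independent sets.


An independent set in a graphic matroid is an acyclic edge subset.
G has 5 vertices and 5 edges.
Enumerate all 2^5 = 32 subsets, checking for acyclicity.
Total independent sets = 28.

28


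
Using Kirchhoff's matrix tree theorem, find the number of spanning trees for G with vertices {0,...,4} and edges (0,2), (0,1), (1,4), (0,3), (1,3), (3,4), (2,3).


By Kirchhoff's matrix tree theorem, the number of spanning trees equals
the determinant of any cofactor of the Laplacian matrix L.
G has 5 vertices and 7 edges.
Computing the (4 x 4) cofactor determinant gives 21.

21


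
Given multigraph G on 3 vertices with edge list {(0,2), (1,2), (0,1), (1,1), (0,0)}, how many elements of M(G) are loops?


In a graphic matroid, a loop is a self-loop edge (u,u) with rank 0.
Examining all 5 edges for self-loops...
Self-loops found: (1,1), (0,0)
Number of loops = 2.

2


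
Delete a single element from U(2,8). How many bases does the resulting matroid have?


Deleting e from U(2,8) gives U(2,7) since n > r.
Bases of U(2,7) = C(7,2) = (7 * 6) / (1 * 2) = 21.

21


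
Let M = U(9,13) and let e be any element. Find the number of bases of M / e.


Contracting e from U(9,13) gives U(8,12).
Bases of U(8,12) = (12 choose 8) = 495.

495


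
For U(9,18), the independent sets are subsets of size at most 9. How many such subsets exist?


Independent sets of U(9,18) are all subsets of size <= 9.
Count = C(18,0) + C(18,1) + C(18,2) + C(18,3) + C(18,4) + C(18,5) + C(18,6) + C(18,7) + C(18,8) + C(18,9)
     = 1 + 18 + 153 + 816 + 3060 + 8568 + 18564 + 31824 + 43758 + 48620
     = 155382.

155382


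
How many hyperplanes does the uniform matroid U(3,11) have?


Hyperplanes of U(3,11) are flats of rank 2.
In a uniform matroid, these are exactly the (2)-element subsets.
Count = C(11,2) = (11 * 10) / (1 * 2) = 55.

55


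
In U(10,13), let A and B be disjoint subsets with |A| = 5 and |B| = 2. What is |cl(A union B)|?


|A union B| = 5 + 2 = 7 (disjoint).
In U(10,13), cl(S) = S if |S| < 10, else cl(S) = E.
Since 7 < 10, cl(A union B) = A union B.
|cl(A union B)| = 7.

7


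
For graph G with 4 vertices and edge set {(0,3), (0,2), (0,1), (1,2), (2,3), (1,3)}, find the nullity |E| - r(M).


Cycle rank (nullity) = |E| - r(M) = |E| - (|V| - c).
|E| = 6, |V| = 4, c = 1.
Nullity = 6 - (4 - 1) = 6 - 3 = 3.

3


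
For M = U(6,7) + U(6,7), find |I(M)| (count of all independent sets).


For a direct sum, |I(M1+M2)| = |I(M1)| * |I(M2)|.
|I(U(6,7))| = sum C(7,k) for k=0..6 = 127.
|I(U(6,7))| = sum C(7,k) for k=0..6 = 127.
Total = 127 * 127 = 16129.

16129


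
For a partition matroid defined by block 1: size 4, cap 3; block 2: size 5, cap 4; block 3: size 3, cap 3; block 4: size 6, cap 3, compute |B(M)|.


A basis picks exactly ci elements from block i.
Number of bases = product of C(|Si|, ci).
= C(4,3) * C(5,4) * C(3,3) * C(6,3)
= 4 * 5 * 1 * 20
= 400.

400


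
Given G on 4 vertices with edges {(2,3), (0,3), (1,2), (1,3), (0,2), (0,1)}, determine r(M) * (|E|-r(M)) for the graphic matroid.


r(M) = |V| - c = 4 - 1 = 3.
nullity = |E| - r(M) = 6 - 3 = 3.
Product = 3 * 3 = 9.

9


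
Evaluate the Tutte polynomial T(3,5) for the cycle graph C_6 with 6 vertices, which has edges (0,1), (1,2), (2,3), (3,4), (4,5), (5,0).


T(C_6; x,y) = x + x^2 + ... + x^(5) + y.
T(3,5) = 3^1 + 3^2 + 3^3 + 3^4 + 3^5 + 5
= 3 + 9 + 27 + 81 + 243 + 5
= 368.

368


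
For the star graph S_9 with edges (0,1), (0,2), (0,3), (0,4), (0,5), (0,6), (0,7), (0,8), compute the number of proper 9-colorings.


P(tree, k) = k * (k-1)^(8) for any tree on 9 vertices.
P(9) = 9 * 8^8 = 9 * 16777216 = 150994944.

150994944


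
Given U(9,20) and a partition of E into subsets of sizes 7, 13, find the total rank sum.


r(Ai) = min(|Ai|, 9) for each part.
Sum = min(7,9) + min(13,9)
    = 7 + 9
    = 16.

16


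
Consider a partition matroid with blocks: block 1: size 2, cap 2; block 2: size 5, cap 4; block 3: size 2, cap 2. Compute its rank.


Rank of a partition matroid = sum of min(|Si|, ci) for each block.
= min(2,2) + min(5,4) + min(2,2)
= 2 + 4 + 2
= 8.

8


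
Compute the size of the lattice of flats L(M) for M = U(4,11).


Flats of U(4,11): every subset of size < 4 is a flat, plus E itself.
Count = C(11,0) + C(11,1) + C(11,2) + C(11,3) + 1
     = 1 + 11 + 55 + 165 + 1
     = 233.

233


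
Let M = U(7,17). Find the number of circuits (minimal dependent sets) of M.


In U(7,17), circuits are the (8)-element subsets.
Any set of 8 elements is dependent, and removing any one element gives
an independent set of size 7, so it is a minimal dependent set.
Number of circuits = C(17,8) = 17! / (8! * 9!) = 24310.

24310


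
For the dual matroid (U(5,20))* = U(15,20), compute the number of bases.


The dual of U(r,n) is U(n-r, n) = U(15,20).
Bases of U(15,20) are all (15)-element subsets.
|B(M*)| = (20 choose 15) = 15504.

15504


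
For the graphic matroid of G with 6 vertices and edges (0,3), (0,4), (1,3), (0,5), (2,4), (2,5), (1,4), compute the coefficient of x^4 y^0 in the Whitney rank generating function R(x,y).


R(x,y) = sum over A in 2^E of x^(r(E)-r(A)) * y^(|A|-r(A)).
G has 6 vertices, 7 edges. r(E) = 5.
Enumerate all 2^7 = 128 subsets.
Count subsets with r(E)-r(A)=4 and |A|-r(A)=0: 7.

7


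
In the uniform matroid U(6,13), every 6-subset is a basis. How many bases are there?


Bases of U(6,13) are all 6-element subsets of the 13-element ground set.
Number of bases = C(13,6).
(13 choose 6) = 1716.

1716


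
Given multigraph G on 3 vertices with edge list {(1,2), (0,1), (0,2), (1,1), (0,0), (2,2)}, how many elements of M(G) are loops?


In a graphic matroid, a loop is a self-loop edge (u,u) with rank 0.
Examining all 6 edges for self-loops...
Self-loops found: (1,1), (0,0), (2,2)
Number of loops = 3.

3


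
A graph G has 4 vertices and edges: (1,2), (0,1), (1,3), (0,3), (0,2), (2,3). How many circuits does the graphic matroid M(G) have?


A circuit in a graphic matroid = edge set of a simple cycle.
G has 4 vertices and 6 edges.
Enumerating all minimal edge subsets forming cycles...
Total circuits found: 7.

7


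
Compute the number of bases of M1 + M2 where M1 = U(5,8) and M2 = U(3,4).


Bases of a direct sum M1 + M2: |B| = |B(M1)| * |B(M2)|.
|B(U(5,8))| = C(8,5) = 56.
|B(U(3,4))| = C(4,3) = 4.
Total bases = 56 * 4 = 224.

224


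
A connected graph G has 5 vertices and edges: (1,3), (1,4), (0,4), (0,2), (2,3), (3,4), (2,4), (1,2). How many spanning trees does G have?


By Kirchhoff's matrix tree theorem, the number of spanning trees equals
the determinant of any cofactor of the Laplacian matrix L.
G has 5 vertices and 8 edges.
Computing the (4 x 4) cofactor determinant gives 40.

40


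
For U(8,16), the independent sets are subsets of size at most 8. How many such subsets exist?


Independent sets of U(8,16) are all subsets of size <= 8.
Count = C(16,0) + C(16,1) + C(16,2) + C(16,3) + C(16,4) + C(16,5) + C(16,6) + C(16,7) + C(16,8)
     = 1 + 16 + 120 + 560 + 1820 + 4368 + 8008 + 11440 + 12870
     = 39203.

39203


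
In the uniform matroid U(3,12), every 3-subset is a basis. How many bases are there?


Bases of U(3,12) are all 3-element subsets of the 12-element ground set.
Number of bases = C(12,3).
(12 choose 3) = 220.

220


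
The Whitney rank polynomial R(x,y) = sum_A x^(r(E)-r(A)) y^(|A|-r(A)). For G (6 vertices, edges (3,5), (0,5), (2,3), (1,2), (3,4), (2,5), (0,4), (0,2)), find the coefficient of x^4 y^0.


R(x,y) = sum over A in 2^E of x^(r(E)-r(A)) * y^(|A|-r(A)).
G has 6 vertices, 8 edges. r(E) = 5.
Enumerate all 2^8 = 256 subsets.
Count subsets with r(E)-r(A)=4 and |A|-r(A)=0: 8.

8


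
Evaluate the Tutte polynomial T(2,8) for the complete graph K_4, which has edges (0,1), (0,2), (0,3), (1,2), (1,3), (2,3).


T(K_4; x,y) = x^3 + 3x^2 + 4xy + 2x + y^3 + 3y^2 + 2y.
Substituting x=2, y=8:
= 8 + 12 + 64 + 4 + 512 + 192 + 16
= 808.

808


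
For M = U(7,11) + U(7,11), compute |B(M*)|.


(M1+M2)* = M1* + M2*.
M1* = U(4,11), bases: C(11,4) = 330.
M2* = U(4,11), bases: C(11,4) = 330.
|B(M*)| = 330 * 330 = 108900.

108900


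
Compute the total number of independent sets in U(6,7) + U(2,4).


For a direct sum, |I(M1+M2)| = |I(M1)| * |I(M2)|.
|I(U(6,7))| = sum C(7,k) for k=0..6 = 127.
|I(U(2,4))| = sum C(4,k) for k=0..2 = 11.
Total = 127 * 11 = 1397.

1397


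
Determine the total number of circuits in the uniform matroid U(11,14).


In U(11,14), circuits are the (12)-element subsets.
Any set of 12 elements is dependent, and removing any one element gives
an independent set of size 11, so it is a minimal dependent set.
Number of circuits = C(14,12) = 91.

91


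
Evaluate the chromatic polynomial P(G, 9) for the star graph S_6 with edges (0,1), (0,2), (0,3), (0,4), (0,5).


P(tree, k) = k * (k-1)^(5) for any tree on 6 vertices.
P(9) = 9 * 8^5 = 9 * 32768 = 294912.

294912


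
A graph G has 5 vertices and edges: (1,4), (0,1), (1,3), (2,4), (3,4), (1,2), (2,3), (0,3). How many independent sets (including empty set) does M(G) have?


An independent set in a graphic matroid is an acyclic edge subset.
G has 5 vertices and 8 edges.
Enumerate all 2^8 = 256 subsets, checking for acyclicity.
Total independent sets = 128.

128


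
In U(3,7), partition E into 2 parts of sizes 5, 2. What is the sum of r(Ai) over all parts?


r(Ai) = min(|Ai|, 3) for each part.
Sum = min(5,3) + min(2,3)
    = 3 + 2
    = 5.

5


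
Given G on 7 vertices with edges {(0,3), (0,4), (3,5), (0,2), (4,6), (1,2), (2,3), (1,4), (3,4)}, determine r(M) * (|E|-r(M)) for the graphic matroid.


r(M) = |V| - c = 7 - 1 = 6.
nullity = |E| - r(M) = 9 - 6 = 3.
Product = 6 * 3 = 18.

18


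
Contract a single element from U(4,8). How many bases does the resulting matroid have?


Contracting e from U(4,8) gives U(3,7).
Bases of U(3,7) = (7 choose 3) = 35.

35


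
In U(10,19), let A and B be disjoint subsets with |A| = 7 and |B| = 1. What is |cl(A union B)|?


|A union B| = 7 + 1 = 8 (disjoint).
In U(10,19), cl(S) = S if |S| < 10, else cl(S) = E.
Since 8 < 10, cl(A union B) = A union B.
|cl(A union B)| = 8.

8


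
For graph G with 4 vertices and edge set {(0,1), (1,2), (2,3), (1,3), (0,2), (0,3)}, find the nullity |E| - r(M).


Cycle rank (nullity) = |E| - r(M) = |E| - (|V| - c).
|E| = 6, |V| = 4, c = 1.
Nullity = 6 - (4 - 1) = 6 - 3 = 3.

3


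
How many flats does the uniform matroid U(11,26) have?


Flats of U(11,26): every subset of size < 11 is a flat, plus E itself.
Count = (26 choose 0) + (26 choose 1) + (26 choose 2) + (26 choose 3) + (26 choose 4) + (26 choose 5) + (26 choose 6) + (26 choose 7) + (26 choose 8) + (26 choose 9) + (26 choose 10) + 1
     = 1 + 26 + 325 + 2600 + 14950 + 65780 + 230230 + 657800 + 1562275 + 3124550 + 5311735 + 1
     = 10970273.

10970273


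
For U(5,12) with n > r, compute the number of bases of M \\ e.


Deleting e from U(5,12) gives U(5,11) since n > r.
Bases of U(5,11) = C(11,5) = 462.

462


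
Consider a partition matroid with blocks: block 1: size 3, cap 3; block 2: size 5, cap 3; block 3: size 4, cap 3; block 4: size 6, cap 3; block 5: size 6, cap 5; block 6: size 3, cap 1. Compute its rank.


Rank of a partition matroid = sum of min(|Si|, ci) for each block.
= min(3,3) + min(5,3) + min(4,3) + min(6,3) + min(6,5) + min(3,1)
= 3 + 3 + 3 + 3 + 5 + 1
= 18.

18


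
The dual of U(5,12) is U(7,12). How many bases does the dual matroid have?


The dual of U(r,n) is U(n-r, n) = U(7,12).
Bases of U(7,12) are all (7)-element subsets.
|B(M*)| = C(12,7) = 792.

792


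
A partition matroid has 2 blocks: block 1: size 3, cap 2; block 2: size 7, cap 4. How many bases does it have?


A basis picks exactly ci elements from block i.
Number of bases = product of C(|Si|, ci).
= C(3,2) * C(7,4)
= 3 * 35
= 105.

105


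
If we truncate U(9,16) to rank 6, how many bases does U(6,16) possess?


Truncating U(9,16) to rank 6 gives U(6,16).
Bases of U(6,16) are all 6-element subsets of 16 elements.
Number of bases = C(16,6) = 8008.

8008


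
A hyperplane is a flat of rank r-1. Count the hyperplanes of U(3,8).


Hyperplanes of U(3,8) are flats of rank 2.
In a uniform matroid, these are exactly the (2)-element subsets.
Count = C(8,2) = (8 * 7) / (1 * 2) = 28.

28


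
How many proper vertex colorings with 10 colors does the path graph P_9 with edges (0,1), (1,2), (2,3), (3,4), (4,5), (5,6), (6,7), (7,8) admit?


P(P_9, k) = k * (k-1)^(8).
P(10) = 10 * 9^8 = 10 * 43046721 = 430467210.

430467210


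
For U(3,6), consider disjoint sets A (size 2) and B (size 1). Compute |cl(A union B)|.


|A union B| = 2 + 1 = 3 (disjoint).
In U(3,6), cl(S) = S if |S| < 3, else cl(S) = E.
Since 3 >= 3, cl(A union B) = E.
|cl(A union B)| = 6.

6


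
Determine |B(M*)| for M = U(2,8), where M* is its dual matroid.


The dual of U(r,n) is U(n-r, n) = U(6,8).
Bases of U(6,8) are all (6)-element subsets.
|B(M*)| = C(8,6) = 8! / (6! * 2!) = 28.

28


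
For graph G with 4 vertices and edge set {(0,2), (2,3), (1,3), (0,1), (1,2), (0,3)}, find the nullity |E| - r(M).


Cycle rank (nullity) = |E| - r(M) = |E| - (|V| - c).
|E| = 6, |V| = 4, c = 1.
Nullity = 6 - (4 - 1) = 6 - 3 = 3.

3


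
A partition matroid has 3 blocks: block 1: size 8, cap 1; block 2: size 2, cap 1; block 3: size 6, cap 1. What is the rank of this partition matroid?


Rank of a partition matroid = sum of min(|Si|, ci) for each block.
= min(8,1) + min(2,1) + min(6,1)
= 1 + 1 + 1
= 3.

3


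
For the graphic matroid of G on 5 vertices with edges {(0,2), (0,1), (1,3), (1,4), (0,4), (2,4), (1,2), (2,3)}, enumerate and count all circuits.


A circuit in a graphic matroid = edge set of a simple cycle.
G has 5 vertices and 8 edges.
Enumerating all minimal edge subsets forming cycles...
Total circuits found: 12.

12


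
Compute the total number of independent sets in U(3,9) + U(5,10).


For a direct sum, |I(M1+M2)| = |I(M1)| * |I(M2)|.
|I(U(3,9))| = sum C(9,k) for k=0..3 = 130.
|I(U(5,10))| = sum C(10,k) for k=0..5 = 638.
Total = 130 * 638 = 82940.

82940


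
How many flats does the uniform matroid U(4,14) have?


Flats of U(4,14): every subset of size < 4 is a flat, plus E itself.
Count = (14 choose 0) + (14 choose 1) + (14 choose 2) + (14 choose 3) + 1
     = 1 + 14 + 91 + 364 + 1
     = 471.

471


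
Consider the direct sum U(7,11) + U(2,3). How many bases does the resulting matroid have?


Bases of a direct sum M1 + M2: |B| = |B(M1)| * |B(M2)|.
|B(U(7,11))| = C(11,7) = 330.
|B(U(2,3))| = C(3,2) = 3.
Total bases = 330 * 3 = 990.

990


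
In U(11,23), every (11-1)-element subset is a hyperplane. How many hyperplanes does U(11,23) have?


Hyperplanes of U(11,23) are flats of rank 10.
In a uniform matroid, these are exactly the (10)-element subsets.
Count = (23 choose 10) = 1144066.

1144066


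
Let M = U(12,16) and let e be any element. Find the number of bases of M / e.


Contracting e from U(12,16) gives U(11,15).
Bases of U(11,15) = (15 choose 11) = 1365.

1365


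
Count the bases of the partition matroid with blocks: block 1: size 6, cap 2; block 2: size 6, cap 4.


A basis picks exactly ci elements from block i.
Number of bases = product of C(|Si|, ci).
= C(6,2) * C(6,4)
= 15 * 15
= 225.

225


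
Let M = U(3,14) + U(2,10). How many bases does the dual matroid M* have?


(M1+M2)* = M1* + M2*.
M1* = U(11,14), bases: C(14,11) = 364.
M2* = U(8,10), bases: C(10,8) = 45.
|B(M*)| = 364 * 45 = 16380.

16380


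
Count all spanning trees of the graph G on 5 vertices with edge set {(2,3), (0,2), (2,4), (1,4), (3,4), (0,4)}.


By Kirchhoff's matrix tree theorem, the number of spanning trees equals
the determinant of any cofactor of the Laplacian matrix L.
G has 5 vertices and 6 edges.
Computing the (4 x 4) cofactor determinant gives 8.

8


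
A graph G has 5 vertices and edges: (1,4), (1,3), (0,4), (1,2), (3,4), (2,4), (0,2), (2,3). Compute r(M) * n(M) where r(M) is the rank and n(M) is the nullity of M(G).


r(M) = |V| - c = 5 - 1 = 4.
nullity = |E| - r(M) = 8 - 4 = 4.
Product = 4 * 4 = 16.

16


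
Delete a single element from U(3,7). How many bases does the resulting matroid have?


Deleting e from U(3,7) gives U(3,6) since n > r.
Bases of U(3,6) = (6 choose 3) = 20.

20


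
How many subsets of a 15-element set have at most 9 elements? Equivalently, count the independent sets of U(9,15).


Independent sets of U(9,15) are all subsets of size <= 9.
Count = (15 choose 0) + (15 choose 1) + (15 choose 2) + (15 choose 3) + (15 choose 4) + (15 choose 5) + (15 choose 6) + (15 choose 7) + (15 choose 8) + (15 choose 9)
     = 1 + 15 + 105 + 455 + 1365 + 3003 + 5005 + 6435 + 6435 + 5005
     = 27824.

27824


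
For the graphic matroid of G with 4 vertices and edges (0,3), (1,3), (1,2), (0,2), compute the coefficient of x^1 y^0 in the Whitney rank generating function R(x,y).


R(x,y) = sum over A in 2^E of x^(r(E)-r(A)) * y^(|A|-r(A)).
G has 4 vertices, 4 edges. r(E) = 3.
Enumerate all 2^4 = 16 subsets.
Count subsets with r(E)-r(A)=1 and |A|-r(A)=0: 6.

6


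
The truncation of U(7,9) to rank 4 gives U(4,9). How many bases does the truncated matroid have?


Truncating U(7,9) to rank 4 gives U(4,9).
Bases of U(4,9) are all 4-element subsets of 9 elements.
Number of bases = (9 choose 4) = 126.

126


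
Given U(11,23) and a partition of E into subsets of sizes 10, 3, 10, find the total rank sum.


r(Ai) = min(|Ai|, 11) for each part.
Sum = min(10,11) + min(3,11) + min(10,11)
    = 10 + 3 + 10
    = 23.

23


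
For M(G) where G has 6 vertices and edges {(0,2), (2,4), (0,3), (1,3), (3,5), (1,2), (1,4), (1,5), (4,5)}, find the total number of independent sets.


An independent set in a graphic matroid is an acyclic edge subset.
G has 6 vertices and 9 edges.
Enumerate all 2^9 = 512 subsets, checking for acyclicity.
Total independent sets = 298.

298


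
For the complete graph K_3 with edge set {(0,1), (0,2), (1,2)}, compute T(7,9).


T(K_3; x,y) = x^2 + x + y.
T(7,9) = 49 + 7 + 9 = 65.

65


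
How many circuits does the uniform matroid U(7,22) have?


In U(7,22), circuits are the (8)-element subsets.
Any set of 8 elements is dependent, and removing any one element gives
an independent set of size 7, so it is a minimal dependent set.
Number of circuits = (22 choose 8) = 319770.

319770


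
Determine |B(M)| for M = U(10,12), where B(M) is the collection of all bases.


Bases of U(10,12) are all 10-element subsets of the 12-element ground set.
Number of bases = C(12,10).
C(12,10) = 12! / (10! * 2!) = 66.

66


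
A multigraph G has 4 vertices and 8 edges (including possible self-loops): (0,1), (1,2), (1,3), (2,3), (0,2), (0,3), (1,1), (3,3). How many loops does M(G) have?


In a graphic matroid, a loop is a self-loop edge (u,u) with rank 0.
Examining all 8 edges for self-loops...
Self-loops found: (1,1), (3,3)
Number of loops = 2.

2


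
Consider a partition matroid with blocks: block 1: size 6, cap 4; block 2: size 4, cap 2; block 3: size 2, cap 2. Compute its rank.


Rank of a partition matroid = sum of min(|Si|, ci) for each block.
= min(6,4) + min(4,2) + min(2,2)
= 4 + 2 + 2
= 8.

8


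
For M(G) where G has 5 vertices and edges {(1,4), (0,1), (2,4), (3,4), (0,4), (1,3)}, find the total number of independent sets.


An independent set in a graphic matroid is an acyclic edge subset.
G has 5 vertices and 6 edges.
Enumerate all 2^6 = 64 subsets, checking for acyclicity.
Total independent sets = 48.

48


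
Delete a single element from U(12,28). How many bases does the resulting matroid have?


Deleting e from U(12,28) gives U(12,27) since n > r.
Bases of U(12,27) = C(27,12) = 17383860.

17383860


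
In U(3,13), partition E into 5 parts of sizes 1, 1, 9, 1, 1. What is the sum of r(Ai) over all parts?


r(Ai) = min(|Ai|, 3) for each part.
Sum = min(1,3) + min(1,3) + min(9,3) + min(1,3) + min(1,3)
    = 1 + 1 + 3 + 1 + 1
    = 7.

7


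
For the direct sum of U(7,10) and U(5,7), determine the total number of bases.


Bases of a direct sum M1 + M2: |B| = |B(M1)| * |B(M2)|.
|B(U(7,10))| = C(10,7) = 120.
|B(U(5,7))| = C(7,5) = 21.
Total bases = 120 * 21 = 2520.

2520


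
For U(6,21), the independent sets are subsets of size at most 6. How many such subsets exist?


Independent sets of U(6,21) are all subsets of size <= 6.
Count = (21 choose 0) + (21 choose 1) + (21 choose 2) + (21 choose 3) + (21 choose 4) + (21 choose 5) + (21 choose 6)
     = 1 + 21 + 210 + 1330 + 5985 + 20349 + 54264
     = 82160.

82160


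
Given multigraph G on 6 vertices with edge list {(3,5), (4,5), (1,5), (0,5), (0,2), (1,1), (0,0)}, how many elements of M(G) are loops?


In a graphic matroid, a loop is a self-loop edge (u,u) with rank 0.
Examining all 7 edges for self-loops...
Self-loops found: (1,1), (0,0)
Number of loops = 2.

2


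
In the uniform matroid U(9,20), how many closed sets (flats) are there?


Flats of U(9,20): every subset of size < 9 is a flat, plus E itself.
Count = (20 choose 0) + (20 choose 1) + (20 choose 2) + (20 choose 3) + (20 choose 4) + (20 choose 5) + (20 choose 6) + (20 choose 7) + (20 choose 8) + 1
     = 1 + 20 + 190 + 1140 + 4845 + 15504 + 38760 + 77520 + 125970 + 1
     = 263951.

263951


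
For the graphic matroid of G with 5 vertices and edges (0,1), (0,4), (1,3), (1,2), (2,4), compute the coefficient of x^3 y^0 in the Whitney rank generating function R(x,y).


R(x,y) = sum over A in 2^E of x^(r(E)-r(A)) * y^(|A|-r(A)).
G has 5 vertices, 5 edges. r(E) = 4.
Enumerate all 2^5 = 32 subsets.
Count subsets with r(E)-r(A)=3 and |A|-r(A)=0: 5.

5


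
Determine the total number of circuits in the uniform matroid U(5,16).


In U(5,16), circuits are the (6)-element subsets.
Any set of 6 elements is dependent, and removing any one element gives
an independent set of size 5, so it is a minimal dependent set.
Number of circuits = C(16,6) = 16! / (6! * 10!) = 8008.

8008


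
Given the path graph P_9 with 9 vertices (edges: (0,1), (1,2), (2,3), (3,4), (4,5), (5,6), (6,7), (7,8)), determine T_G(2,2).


A path on 9 vertices is a tree with 8 edges.
T(x,y) = x^(8) for any tree.
T(2,2) = 2^8 = 256.

256


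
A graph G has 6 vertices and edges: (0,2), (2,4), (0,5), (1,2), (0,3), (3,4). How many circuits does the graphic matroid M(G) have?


A circuit in a graphic matroid = edge set of a simple cycle.
G has 6 vertices and 6 edges.
Enumerating all minimal edge subsets forming cycles...
Total circuits found: 1.

1


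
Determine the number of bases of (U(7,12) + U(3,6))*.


(M1+M2)* = M1* + M2*.
M1* = U(5,12), bases: C(12,5) = 792.
M2* = U(3,6), bases: C(6,3) = 20.
|B(M*)| = 792 * 20 = 15840.

15840


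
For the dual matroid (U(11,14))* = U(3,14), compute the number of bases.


The dual of U(r,n) is U(n-r, n) = U(3,14).
Bases of U(3,14) are all (3)-element subsets.
|B(M*)| = (14 choose 3) = 364.

364


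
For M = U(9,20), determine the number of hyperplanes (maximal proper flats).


Hyperplanes of U(9,20) are flats of rank 8.
In a uniform matroid, these are exactly the (8)-element subsets.
Count = (20 choose 8) = 125970.

125970


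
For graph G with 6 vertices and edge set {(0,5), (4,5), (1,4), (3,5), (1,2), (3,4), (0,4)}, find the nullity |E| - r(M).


Cycle rank (nullity) = |E| - r(M) = |E| - (|V| - c).
|E| = 7, |V| = 6, c = 1.
Nullity = 7 - (6 - 1) = 7 - 5 = 2.

2


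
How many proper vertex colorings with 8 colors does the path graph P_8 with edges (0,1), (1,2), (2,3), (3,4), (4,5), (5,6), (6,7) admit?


P(P_8, k) = k * (k-1)^(7).
P(8) = 8 * 7^7 = 8 * 823543 = 6588344.

6588344


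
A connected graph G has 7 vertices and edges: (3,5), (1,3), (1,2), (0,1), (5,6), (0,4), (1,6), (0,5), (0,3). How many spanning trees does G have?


By Kirchhoff's matrix tree theorem, the number of spanning trees equals
the determinant of any cofactor of the Laplacian matrix L.
G has 7 vertices and 9 edges.
Computing the (6 x 6) cofactor determinant gives 24.

24


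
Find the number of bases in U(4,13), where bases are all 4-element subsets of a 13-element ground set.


Bases of U(4,13) are all 4-element subsets of the 13-element ground set.
Number of bases = C(13,4).
C(13,4) = (13 * 12 * 11 * 10) / (1 * 2 * 3 * 4) = 715.

715


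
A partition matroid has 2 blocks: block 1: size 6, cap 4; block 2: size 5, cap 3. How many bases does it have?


A basis picks exactly ci elements from block i.
Number of bases = product of C(|Si|, ci).
= C(6,4) * C(5,3)
= 15 * 10
= 150.

150


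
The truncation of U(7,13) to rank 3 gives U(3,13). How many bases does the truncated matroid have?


Truncating U(7,13) to rank 3 gives U(3,13).
Bases of U(3,13) are all 3-element subsets of 13 elements.
Number of bases = (13 choose 3) = 286.

286


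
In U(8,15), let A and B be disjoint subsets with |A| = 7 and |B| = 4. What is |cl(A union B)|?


|A union B| = 7 + 4 = 11 (disjoint).
In U(8,15), cl(S) = S if |S| < 8, else cl(S) = E.
Since 11 >= 8, cl(A union B) = E.
|cl(A union B)| = 15.

15


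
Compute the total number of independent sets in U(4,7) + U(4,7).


For a direct sum, |I(M1+M2)| = |I(M1)| * |I(M2)|.
|I(U(4,7))| = sum C(7,k) for k=0..4 = 99.
|I(U(4,7))| = sum C(7,k) for k=0..4 = 99.
Total = 99 * 99 = 9801.

9801


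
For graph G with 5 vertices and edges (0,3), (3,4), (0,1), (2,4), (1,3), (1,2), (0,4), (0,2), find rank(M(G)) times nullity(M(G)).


r(M) = |V| - c = 5 - 1 = 4.
nullity = |E| - r(M) = 8 - 4 = 4.
Product = 4 * 4 = 16.

16


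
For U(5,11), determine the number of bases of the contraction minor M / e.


Contracting e from U(5,11) gives U(4,10).
Bases of U(4,10) = C(10,4) = (10 * 9 * 8 * 7) / (1 * 2 * 3 * 4) = 210.

210


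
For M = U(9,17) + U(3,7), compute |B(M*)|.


(M1+M2)* = M1* + M2*.
M1* = U(8,17), bases: C(17,8) = 24310.
M2* = U(4,7), bases: C(7,4) = 35.
|B(M*)| = 24310 * 35 = 850850.

850850


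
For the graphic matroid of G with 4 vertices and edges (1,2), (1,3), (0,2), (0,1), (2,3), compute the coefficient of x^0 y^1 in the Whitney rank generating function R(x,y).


R(x,y) = sum over A in 2^E of x^(r(E)-r(A)) * y^(|A|-r(A)).
G has 4 vertices, 5 edges. r(E) = 3.
Enumerate all 2^5 = 32 subsets.
Count subsets with r(E)-r(A)=0 and |A|-r(A)=1: 5.

5


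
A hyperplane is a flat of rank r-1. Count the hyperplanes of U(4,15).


Hyperplanes of U(4,15) are flats of rank 3.
In a uniform matroid, these are exactly the (3)-element subsets.
Count = C(15,3) = (15 * 14 * 13) / (1 * 2 * 3) = 455.

455


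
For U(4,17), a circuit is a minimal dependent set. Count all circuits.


In U(4,17), circuits are the (5)-element subsets.
Any set of 5 elements is dependent, and removing any one element gives
an independent set of size 4, so it is a minimal dependent set.
Number of circuits = C(17,5) = 17! / (5! * 12!) = 6188.

6188


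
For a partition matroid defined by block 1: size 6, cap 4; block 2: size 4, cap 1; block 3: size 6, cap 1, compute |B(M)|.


A basis picks exactly ci elements from block i.
Number of bases = product of C(|Si|, ci).
= C(6,4) * C(4,1) * C(6,1)
= 15 * 4 * 6
= 360.

360


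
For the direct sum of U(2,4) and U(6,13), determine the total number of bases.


Bases of a direct sum M1 + M2: |B| = |B(M1)| * |B(M2)|.
|B(U(2,4))| = C(4,2) = 6.
|B(U(6,13))| = C(13,6) = 1716.
Total bases = 6 * 1716 = 10296.

10296


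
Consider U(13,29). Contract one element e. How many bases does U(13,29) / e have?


Contracting e from U(13,29) gives U(12,28).
Bases of U(12,28) = C(28,12) = 30421755.

30421755


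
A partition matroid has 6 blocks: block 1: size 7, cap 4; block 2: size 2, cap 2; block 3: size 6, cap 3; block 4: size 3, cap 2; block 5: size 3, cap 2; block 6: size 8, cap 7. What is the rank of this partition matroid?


Rank of a partition matroid = sum of min(|Si|, ci) for each block.
= min(7,4) + min(2,2) + min(6,3) + min(3,2) + min(3,2) + min(8,7)
= 4 + 2 + 3 + 2 + 2 + 7
= 20.

20


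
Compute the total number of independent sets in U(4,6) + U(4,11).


For a direct sum, |I(M1+M2)| = |I(M1)| * |I(M2)|.
|I(U(4,6))| = sum C(6,k) for k=0..4 = 57.
|I(U(4,11))| = sum C(11,k) for k=0..4 = 562.
Total = 57 * 562 = 32034.

32034


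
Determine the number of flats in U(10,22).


Flats of U(10,22): every subset of size < 10 is a flat, plus E itself.
Count = C(22,0) + C(22,1) + C(22,2) + C(22,3) + C(22,4) + C(22,5) + C(22,6) + C(22,7) + C(22,8) + C(22,9) + 1
     = 1 + 22 + 231 + 1540 + 7315 + 26334 + 74613 + 170544 + 319770 + 497420 + 1
     = 1097791.

1097791


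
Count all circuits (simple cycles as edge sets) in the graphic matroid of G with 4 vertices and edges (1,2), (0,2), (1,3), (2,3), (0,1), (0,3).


A circuit in a graphic matroid = edge set of a simple cycle.
G has 4 vertices and 6 edges.
Enumerating all minimal edge subsets forming cycles...
Total circuits found: 7.

7
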